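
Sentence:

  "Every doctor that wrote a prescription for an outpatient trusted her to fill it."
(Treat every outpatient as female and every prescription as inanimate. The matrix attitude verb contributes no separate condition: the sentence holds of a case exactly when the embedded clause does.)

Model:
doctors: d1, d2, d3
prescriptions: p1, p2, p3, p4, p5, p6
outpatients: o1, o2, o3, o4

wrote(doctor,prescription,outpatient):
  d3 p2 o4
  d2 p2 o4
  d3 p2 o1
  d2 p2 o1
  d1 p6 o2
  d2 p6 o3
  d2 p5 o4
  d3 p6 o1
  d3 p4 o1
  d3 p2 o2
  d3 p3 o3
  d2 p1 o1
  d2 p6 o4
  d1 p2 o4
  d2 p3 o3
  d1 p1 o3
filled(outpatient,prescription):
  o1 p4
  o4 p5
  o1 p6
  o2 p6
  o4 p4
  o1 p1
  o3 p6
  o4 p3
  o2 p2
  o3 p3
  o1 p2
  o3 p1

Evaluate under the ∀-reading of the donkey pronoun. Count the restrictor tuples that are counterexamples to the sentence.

"her" takes "an outpatient" as antecedent and "it" takes "a prescription"; both are donkey pronouns co-varying with the restrictor.
Strong reading: for every (d,p,o) with wrote(d,p,o), filled(o,p).
Restrictor triples: (d1,p1,o3)→filled(o3,p1) ✓  (d1,p2,o4)→filled(o4,p2) ✗  (d1,p6,o2)→filled(o2,p6) ✓  (d2,p1,o1)→filled(o1,p1) ✓  (d2,p2,o1)→filled(o1,p2) ✓  (d2,p2,o4)→filled(o4,p2) ✗  (d2,p3,o3)→filled(o3,p3) ✓  (d2,p5,o4)→filled(o4,p5) ✓  (d2,p6,o3)→filled(o3,p6) ✓  (d2,p6,o4)→filled(o4,p6) ✗  (d3,p2,o1)→filled(o1,p2) ✓  (d3,p2,o2)→filled(o2,p2) ✓  (d3,p2,o4)→filled(o4,p2) ✗  (d3,p3,o3)→filled(o3,p3) ✓  (d3,p4,o1)→filled(o1,p4) ✓  (d3,p6,o1)→filled(o1,p6) ✓
Counterexamples (restrictor triples failing the scope): 4.

4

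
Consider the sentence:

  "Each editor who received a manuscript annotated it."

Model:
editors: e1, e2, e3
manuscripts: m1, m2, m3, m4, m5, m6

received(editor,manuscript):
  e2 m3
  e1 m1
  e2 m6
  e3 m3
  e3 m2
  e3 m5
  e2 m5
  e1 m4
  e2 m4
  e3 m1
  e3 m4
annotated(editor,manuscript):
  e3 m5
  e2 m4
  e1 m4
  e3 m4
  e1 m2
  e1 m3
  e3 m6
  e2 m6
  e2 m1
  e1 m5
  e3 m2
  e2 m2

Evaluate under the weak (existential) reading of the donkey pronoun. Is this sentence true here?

"it" takes "a manuscript" as antecedent — a donkey pronoun bound across the clause boundary.
Weak reading: every editor e with some received-manuscript has at least one received-manuscript m such that annotated(e,m).
Per editor: e1:✓  e2:✓  e3:✓
Every editor in the restrictor has a witness.

True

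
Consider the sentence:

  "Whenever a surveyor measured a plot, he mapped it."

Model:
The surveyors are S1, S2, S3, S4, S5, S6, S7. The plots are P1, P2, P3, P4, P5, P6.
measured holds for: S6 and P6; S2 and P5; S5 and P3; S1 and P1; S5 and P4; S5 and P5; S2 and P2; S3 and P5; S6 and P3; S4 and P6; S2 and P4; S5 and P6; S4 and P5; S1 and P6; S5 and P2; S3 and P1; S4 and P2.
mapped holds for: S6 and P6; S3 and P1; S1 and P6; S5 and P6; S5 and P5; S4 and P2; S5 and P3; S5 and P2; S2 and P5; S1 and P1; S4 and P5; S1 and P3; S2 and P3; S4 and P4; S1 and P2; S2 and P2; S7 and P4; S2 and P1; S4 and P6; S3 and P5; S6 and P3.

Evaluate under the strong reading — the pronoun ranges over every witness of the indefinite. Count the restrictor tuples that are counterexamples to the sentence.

"it" takes "a plot" as antecedent — a donkey pronoun bound across the clause boundary.
Strong reading: for every (s,p) with measured(s,p), mapped(s,p).
Restrictor pairs: (S1,P1) ✓  (S1,P6) ✓  (S2,P2) ✓  (S2,P4) ✗  (S2,P5) ✓  (S3,P1) ✓  (S3,P5) ✓  (S4,P2) ✓  (S4,P5) ✓  (S4,P6) ✓  (S5,P2) ✓  (S5,P3) ✓  (S5,P4) ✗  (S5,P5) ✓  (S5,P6) ✓  (S6,P3) ✓  (S6,P6) ✓
Counterexamples (restrictor pairs failing the scope): 2.

2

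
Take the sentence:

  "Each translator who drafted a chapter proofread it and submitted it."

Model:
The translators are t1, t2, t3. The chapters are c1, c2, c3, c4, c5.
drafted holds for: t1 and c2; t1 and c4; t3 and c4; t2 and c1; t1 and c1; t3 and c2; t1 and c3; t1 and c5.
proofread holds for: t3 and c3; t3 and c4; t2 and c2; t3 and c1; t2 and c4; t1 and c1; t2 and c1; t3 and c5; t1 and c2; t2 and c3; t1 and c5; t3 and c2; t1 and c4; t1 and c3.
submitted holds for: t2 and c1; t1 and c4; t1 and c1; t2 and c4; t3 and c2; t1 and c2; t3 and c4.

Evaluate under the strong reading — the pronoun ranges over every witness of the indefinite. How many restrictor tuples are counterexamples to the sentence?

"it" takes "a chapter" as antecedent — a donkey pronoun bound across the clause boundary.
Strong reading: for every (t,c) with drafted(t,c), proofread(t,c) ∧ submitted(t,c).
Restrictor pairs: (t1,c1) ✓  (t1,c2) ✓  (t1,c3) ✗  (t1,c4) ✓  (t1,c5) ✗  (t2,c1) ✓  (t3,c2) ✓  (t3,c4) ✓
Counterexamples (restrictor pairs failing the scope): 2.

2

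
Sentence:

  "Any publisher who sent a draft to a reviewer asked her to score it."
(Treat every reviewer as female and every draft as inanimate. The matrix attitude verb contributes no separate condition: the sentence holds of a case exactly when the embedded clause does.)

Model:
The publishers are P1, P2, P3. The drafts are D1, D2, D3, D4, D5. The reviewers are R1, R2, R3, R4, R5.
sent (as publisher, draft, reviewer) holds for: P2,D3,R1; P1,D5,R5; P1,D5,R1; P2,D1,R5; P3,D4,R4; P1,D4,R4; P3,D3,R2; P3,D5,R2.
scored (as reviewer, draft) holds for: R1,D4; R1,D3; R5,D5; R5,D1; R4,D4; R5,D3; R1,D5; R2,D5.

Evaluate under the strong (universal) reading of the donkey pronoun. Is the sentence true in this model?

"her" takes "a reviewer" as antecedent and "it" takes "a draft"; both are donkey pronouns co-varying with the restrictor.
Strong reading: for every (p,d,r) with sent(p,d,r), scored(r,d).
Restrictor triples: (P1,D4,R4)→scored(R4,D4) ✓  (P1,D5,R1)→scored(R1,D5) ✓  (P1,D5,R5)→scored(R5,D5) ✓  (P2,D1,R5)→scored(R5,D1) ✓  (P2,D3,R1)→scored(R1,D3) ✓  (P3,D3,R2)→scored(R2,D3) ✗  (P3,D4,R4)→scored(R4,D4) ✓  (P3,D5,R2)→scored(R2,D5) ✓
Counterexample: (P3,D3,R2) — scored(R2,D3) does not hold.

False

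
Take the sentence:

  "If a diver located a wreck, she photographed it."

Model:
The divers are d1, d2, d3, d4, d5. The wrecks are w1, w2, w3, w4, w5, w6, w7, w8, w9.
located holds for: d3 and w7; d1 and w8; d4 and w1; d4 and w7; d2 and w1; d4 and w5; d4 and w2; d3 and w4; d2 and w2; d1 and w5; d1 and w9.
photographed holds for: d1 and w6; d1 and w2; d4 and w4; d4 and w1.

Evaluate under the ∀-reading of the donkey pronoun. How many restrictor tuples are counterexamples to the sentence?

"it" takes "a wreck" as antecedent — a donkey pronoun bound across the clause boundary.
Strong reading: for every (d,w) with located(d,w), photographed(d,w).
Restrictor pairs: (d1,w5) ✗  (d1,w8) ✗  (d1,w9) ✗  (d2,w1) ✗  (d2,w2) ✗  (d3,w4) ✗  (d3,w7) ✗  (d4,w1) ✓  (d4,w2) ✗  (d4,w5) ✗  (d4,w7) ✗
Counterexamples (restrictor pairs failing the scope): 10.

10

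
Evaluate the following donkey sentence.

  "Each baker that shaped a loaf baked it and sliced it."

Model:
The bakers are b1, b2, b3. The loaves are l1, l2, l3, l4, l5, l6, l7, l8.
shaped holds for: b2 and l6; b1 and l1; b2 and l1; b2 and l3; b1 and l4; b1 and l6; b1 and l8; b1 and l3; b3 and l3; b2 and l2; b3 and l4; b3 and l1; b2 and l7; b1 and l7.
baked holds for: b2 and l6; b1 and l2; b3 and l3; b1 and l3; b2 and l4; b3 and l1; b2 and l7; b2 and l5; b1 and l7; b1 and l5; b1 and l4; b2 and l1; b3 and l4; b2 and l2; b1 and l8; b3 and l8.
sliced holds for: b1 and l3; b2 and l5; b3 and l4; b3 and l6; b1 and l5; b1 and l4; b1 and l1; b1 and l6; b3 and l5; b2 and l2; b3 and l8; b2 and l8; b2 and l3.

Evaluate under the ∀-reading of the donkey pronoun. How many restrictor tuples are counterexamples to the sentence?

10

"it" takes "a loaf" as antecedent — a donkey pronoun bound across the clause boundary.
Strong reading: for every (b,l) with shaped(b,l), baked(b,l) ∧ sliced(b,l).
Restrictor pairs: (b1,l1) ✗  (b1,l3) ✓  (b1,l4) ✓  (b1,l6) ✗  (b1,l7) ✗  (b1,l8) ✗  (b2,l1) ✗  (b2,l2) ✓  (b2,l3) ✗  (b2,l6) ✗  (b2,l7) ✗  (b3,l1) ✗  (b3,l3) ✗  (b3,l4) ✓
Counterexamples (restrictor pairs failing the scope): 10.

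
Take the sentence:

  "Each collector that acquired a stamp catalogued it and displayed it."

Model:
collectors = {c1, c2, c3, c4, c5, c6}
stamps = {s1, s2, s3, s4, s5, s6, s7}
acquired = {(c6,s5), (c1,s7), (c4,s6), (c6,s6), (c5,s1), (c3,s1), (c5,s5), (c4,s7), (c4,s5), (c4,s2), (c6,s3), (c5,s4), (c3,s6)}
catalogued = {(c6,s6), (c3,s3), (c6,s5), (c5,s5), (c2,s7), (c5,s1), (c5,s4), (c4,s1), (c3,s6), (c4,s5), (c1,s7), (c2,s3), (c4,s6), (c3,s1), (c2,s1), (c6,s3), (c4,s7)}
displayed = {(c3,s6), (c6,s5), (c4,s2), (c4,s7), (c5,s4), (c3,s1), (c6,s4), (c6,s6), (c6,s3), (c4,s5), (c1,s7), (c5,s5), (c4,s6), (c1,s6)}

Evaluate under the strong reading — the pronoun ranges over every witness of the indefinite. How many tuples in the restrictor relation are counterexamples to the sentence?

2

"it" takes "a stamp" as antecedent — a donkey pronoun bound across the clause boundary.
Strong reading: for every (c,s) with acquired(c,s), catalogued(c,s) ∧ displayed(c,s).
Restrictor pairs: (c1,s7) ✓  (c3,s1) ✓  (c3,s6) ✓  (c4,s2) ✗  (c4,s5) ✓  (c4,s6) ✓  (c4,s7) ✓  (c5,s1) ✗  (c5,s4) ✓  (c5,s5) ✓  (c6,s3) ✓  (c6,s5) ✓  (c6,s6) ✓
Counterexamples (restrictor pairs failing the scope): 2.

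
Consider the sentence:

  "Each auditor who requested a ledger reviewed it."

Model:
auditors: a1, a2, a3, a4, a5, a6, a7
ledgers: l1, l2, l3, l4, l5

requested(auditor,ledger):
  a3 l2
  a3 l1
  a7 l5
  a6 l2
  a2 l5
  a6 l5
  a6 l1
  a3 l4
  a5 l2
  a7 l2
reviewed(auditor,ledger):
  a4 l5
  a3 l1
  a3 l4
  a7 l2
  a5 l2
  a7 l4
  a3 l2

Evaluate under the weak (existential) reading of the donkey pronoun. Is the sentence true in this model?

False

"it" takes "a ledger" as antecedent — a donkey pronoun bound across the clause boundary.
Weak reading: every auditor a with some requested-ledger has at least one requested-ledger l such that reviewed(a,l).
Per auditor: a2:✗  a3:✓  a5:✓  a6:✗  a7:✓
a2 has no witness among its requested-ledgers.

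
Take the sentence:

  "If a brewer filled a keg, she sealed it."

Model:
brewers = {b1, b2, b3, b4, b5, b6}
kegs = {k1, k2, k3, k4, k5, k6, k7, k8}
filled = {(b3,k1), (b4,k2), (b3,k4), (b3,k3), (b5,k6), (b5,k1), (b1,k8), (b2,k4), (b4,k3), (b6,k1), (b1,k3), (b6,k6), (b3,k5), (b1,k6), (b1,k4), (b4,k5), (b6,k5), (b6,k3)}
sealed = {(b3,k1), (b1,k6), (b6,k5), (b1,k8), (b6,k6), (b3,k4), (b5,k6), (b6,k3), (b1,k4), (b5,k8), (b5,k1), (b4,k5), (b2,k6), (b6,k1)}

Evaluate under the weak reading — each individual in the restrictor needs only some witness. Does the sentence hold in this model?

False

"it" takes "a keg" as antecedent — a donkey pronoun bound across the clause boundary.
Weak reading: every brewer b with some filled-keg has at least one filled-keg k such that sealed(b,k).
Per brewer: b1:✓  b2:✗  b3:✓  b4:✓  b5:✓  b6:✓
b2 has no witness among its filled-kegs.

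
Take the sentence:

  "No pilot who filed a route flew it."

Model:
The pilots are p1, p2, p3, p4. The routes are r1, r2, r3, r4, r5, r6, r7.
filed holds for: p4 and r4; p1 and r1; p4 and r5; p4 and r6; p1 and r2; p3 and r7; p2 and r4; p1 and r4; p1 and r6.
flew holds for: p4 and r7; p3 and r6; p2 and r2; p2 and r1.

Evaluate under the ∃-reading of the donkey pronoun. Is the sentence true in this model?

True

"it" takes "a route" as antecedent — a donkey pronoun bound across the clause boundary.
Truth condition: for no (p,r) with filed(p,r) does flew(p,r) hold.
Restrictor pairs — does the scope hold? (p1,r1):fails  (p1,r2):fails  (p1,r4):fails  (p1,r6):fails  (p2,r4):fails  (p3,r7):fails  (p4,r4):fails  (p4,r5):fails  (p4,r6):fails
Scope holds for no restrictor pair, so the sentence is true.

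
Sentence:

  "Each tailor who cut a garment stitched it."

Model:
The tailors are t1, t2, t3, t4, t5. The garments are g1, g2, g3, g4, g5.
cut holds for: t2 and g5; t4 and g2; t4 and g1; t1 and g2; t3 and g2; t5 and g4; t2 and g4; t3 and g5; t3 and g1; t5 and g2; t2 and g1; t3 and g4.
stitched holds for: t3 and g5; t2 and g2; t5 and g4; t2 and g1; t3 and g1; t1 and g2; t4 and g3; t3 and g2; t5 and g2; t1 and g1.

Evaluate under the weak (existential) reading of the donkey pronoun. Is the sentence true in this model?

"it" takes "a garment" as antecedent — a donkey pronoun bound across the clause boundary.
Weak reading: every tailor t with some cut-garment has at least one cut-garment g such that stitched(t,g).
Per tailor: t1:✓  t2:✓  t3:✓  t4:✗  t5:✓
t4 has no witness among its cut-garments.

False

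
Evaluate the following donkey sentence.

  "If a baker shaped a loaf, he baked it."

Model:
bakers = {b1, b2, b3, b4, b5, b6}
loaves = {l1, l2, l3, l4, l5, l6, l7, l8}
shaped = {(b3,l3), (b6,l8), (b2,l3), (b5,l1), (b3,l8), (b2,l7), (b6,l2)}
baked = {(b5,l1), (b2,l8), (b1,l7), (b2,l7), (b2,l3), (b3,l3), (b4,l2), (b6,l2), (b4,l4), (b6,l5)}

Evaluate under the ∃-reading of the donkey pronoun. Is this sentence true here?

"it" takes "a loaf" as antecedent — a donkey pronoun bound across the clause boundary.
Weak reading: every baker b with some shaped-loaf has at least one shaped-loaf l such that baked(b,l).
Per baker: b2:✓  b3:✓  b5:✓  b6:✓
Every baker in the restrictor has a witness.

True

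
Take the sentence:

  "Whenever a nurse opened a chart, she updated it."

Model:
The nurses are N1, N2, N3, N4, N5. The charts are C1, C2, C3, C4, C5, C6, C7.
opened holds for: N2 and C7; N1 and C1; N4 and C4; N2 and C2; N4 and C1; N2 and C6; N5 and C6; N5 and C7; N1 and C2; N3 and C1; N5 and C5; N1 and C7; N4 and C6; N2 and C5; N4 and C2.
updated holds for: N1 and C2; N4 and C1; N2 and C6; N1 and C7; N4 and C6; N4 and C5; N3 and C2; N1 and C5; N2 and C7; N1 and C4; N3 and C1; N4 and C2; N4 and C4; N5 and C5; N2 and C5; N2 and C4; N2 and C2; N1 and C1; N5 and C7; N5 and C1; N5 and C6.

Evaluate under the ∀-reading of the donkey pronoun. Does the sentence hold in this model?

True

"it" takes "a chart" as antecedent — a donkey pronoun bound across the clause boundary.
Strong reading: for every (n,c) with opened(n,c), updated(n,c).
Restrictor pairs: (N1,C1) ✓  (N1,C2) ✓  (N1,C7) ✓  (N2,C2) ✓  (N2,C5) ✓  (N2,C6) ✓  (N2,C7) ✓  (N3,C1) ✓  (N4,C1) ✓  (N4,C2) ✓  (N4,C4) ✓  (N4,C6) ✓  (N5,C5) ✓  (N5,C6) ✓  (N5,C7) ✓
Every restrictor pair satisfies the scope.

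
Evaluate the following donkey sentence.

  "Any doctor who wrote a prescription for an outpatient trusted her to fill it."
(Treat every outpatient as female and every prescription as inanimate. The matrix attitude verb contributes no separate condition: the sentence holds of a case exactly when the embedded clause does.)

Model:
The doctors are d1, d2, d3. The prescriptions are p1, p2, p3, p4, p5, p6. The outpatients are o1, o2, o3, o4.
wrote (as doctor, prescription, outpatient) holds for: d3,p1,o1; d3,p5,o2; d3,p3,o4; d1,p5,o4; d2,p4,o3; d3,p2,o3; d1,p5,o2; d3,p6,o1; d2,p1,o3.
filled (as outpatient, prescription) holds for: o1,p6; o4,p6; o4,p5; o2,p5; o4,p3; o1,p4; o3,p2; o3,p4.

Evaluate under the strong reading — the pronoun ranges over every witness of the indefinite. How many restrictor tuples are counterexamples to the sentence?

2

"her" takes "an outpatient" as antecedent and "it" takes "a prescription"; both are donkey pronouns co-varying with the restrictor.
Strong reading: for every (d,p,o) with wrote(d,p,o), filled(o,p).
Restrictor triples: (d1,p5,o2)→filled(o2,p5) ✓  (d1,p5,o4)→filled(o4,p5) ✓  (d2,p1,o3)→filled(o3,p1) ✗  (d2,p4,o3)→filled(o3,p4) ✓  (d3,p1,o1)→filled(o1,p1) ✗  (d3,p2,o3)→filled(o3,p2) ✓  (d3,p3,o4)→filled(o4,p3) ✓  (d3,p5,o2)→filled(o2,p5) ✓  (d3,p6,o1)→filled(o1,p6) ✓
Counterexamples (restrictor triples failing the scope): 2.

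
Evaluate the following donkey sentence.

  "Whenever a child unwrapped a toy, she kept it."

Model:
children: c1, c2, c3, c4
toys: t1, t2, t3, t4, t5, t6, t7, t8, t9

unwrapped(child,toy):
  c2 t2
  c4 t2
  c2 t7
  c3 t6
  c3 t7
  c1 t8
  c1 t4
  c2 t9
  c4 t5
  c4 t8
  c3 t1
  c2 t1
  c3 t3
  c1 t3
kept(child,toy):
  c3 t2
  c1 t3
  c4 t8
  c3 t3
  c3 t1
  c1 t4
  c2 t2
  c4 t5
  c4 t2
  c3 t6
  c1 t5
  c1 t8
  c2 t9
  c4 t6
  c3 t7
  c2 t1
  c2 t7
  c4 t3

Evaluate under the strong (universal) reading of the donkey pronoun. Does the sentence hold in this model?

True

"it" takes "a toy" as antecedent — a donkey pronoun bound across the clause boundary.
Strong reading: for every (c,t) with unwrapped(c,t), kept(c,t).
Restrictor pairs: (c1,t3) ✓  (c1,t4) ✓  (c1,t8) ✓  (c2,t1) ✓  (c2,t2) ✓  (c2,t7) ✓  (c2,t9) ✓  (c3,t1) ✓  (c3,t3) ✓  (c3,t6) ✓  (c3,t7) ✓  (c4,t2) ✓  (c4,t5) ✓  (c4,t8) ✓
Every restrictor pair satisfies the scope.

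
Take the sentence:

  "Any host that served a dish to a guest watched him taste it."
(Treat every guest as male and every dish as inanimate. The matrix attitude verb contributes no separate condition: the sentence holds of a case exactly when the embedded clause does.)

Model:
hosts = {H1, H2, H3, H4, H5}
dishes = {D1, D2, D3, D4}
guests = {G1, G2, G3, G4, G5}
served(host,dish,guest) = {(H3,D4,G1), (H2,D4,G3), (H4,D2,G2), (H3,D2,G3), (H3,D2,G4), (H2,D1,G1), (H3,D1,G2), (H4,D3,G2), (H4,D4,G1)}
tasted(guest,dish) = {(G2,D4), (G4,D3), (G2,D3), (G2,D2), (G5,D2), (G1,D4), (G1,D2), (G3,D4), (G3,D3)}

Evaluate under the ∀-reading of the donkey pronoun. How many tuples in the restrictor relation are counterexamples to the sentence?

4

"him" takes "a guest" as antecedent and "it" takes "a dish"; both are donkey pronouns co-varying with the restrictor.
Strong reading: for every (h,d,g) with served(h,d,g), tasted(g,d).
Restrictor triples: (H2,D1,G1)→tasted(G1,D1) ✗  (H2,D4,G3)→tasted(G3,D4) ✓  (H3,D1,G2)→tasted(G2,D1) ✗  (H3,D2,G3)→tasted(G3,D2) ✗  (H3,D2,G4)→tasted(G4,D2) ✗  (H3,D4,G1)→tasted(G1,D4) ✓  (H4,D2,G2)→tasted(G2,D2) ✓  (H4,D3,G2)→tasted(G2,D3) ✓  (H4,D4,G1)→tasted(G1,D4) ✓
Counterexamples (restrictor triples failing the scope): 4.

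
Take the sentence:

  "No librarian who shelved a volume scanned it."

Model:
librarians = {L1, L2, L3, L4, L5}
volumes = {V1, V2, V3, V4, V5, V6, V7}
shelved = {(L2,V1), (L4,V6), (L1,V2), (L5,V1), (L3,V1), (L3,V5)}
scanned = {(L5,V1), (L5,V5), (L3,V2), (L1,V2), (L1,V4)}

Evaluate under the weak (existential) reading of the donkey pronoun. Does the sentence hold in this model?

False

"it" takes "a volume" as antecedent — a donkey pronoun bound across the clause boundary.
Truth condition: for no (l,v) with shelved(l,v) does scanned(l,v) hold.
Restrictor pairs — does the scope hold? (L1,V2):holds  (L2,V1):fails  (L3,V1):fails  (L3,V5):fails  (L4,V6):fails  (L5,V1):holds
Scope holds for 2 pair(s), so the sentence is false.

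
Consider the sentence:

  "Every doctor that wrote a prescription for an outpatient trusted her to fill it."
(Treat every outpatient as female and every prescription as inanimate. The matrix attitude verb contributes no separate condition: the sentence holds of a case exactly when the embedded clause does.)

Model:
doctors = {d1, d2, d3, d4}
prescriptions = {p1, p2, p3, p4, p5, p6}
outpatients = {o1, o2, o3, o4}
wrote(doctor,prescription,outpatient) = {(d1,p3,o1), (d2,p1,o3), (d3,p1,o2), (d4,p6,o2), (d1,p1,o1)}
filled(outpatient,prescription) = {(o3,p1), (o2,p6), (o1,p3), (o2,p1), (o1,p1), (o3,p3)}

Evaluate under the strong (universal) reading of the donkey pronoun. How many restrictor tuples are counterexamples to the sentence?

0

"her" takes "an outpatient" as antecedent and "it" takes "a prescription"; both are donkey pronouns co-varying with the restrictor.
Strong reading: for every (d,p,o) with wrote(d,p,o), filled(o,p).
Restrictor triples: (d1,p1,o1)→filled(o1,p1) ✓  (d1,p3,o1)→filled(o1,p3) ✓  (d2,p1,o3)→filled(o3,p1) ✓  (d3,p1,o2)→filled(o2,p1) ✓  (d4,p6,o2)→filled(o2,p6) ✓
Counterexamples (restrictor triples failing the scope): 0.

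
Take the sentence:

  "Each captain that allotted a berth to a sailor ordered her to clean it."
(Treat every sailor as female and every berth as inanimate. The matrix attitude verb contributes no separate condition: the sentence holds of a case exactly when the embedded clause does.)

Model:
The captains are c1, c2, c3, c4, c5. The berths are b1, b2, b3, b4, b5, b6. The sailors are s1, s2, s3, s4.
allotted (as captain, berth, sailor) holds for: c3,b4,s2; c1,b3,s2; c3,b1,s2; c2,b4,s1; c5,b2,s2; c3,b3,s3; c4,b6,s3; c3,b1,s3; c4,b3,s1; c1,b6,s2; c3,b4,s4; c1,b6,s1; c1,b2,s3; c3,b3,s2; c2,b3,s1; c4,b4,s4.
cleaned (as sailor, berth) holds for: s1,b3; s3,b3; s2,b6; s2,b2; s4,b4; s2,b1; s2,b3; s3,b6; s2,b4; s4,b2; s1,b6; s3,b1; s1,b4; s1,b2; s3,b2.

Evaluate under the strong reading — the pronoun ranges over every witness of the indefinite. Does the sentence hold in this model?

"her" takes "a sailor" as antecedent and "it" takes "a berth"; both are donkey pronouns co-varying with the restrictor.
Strong reading: for every (c,b,s) with allotted(c,b,s), cleaned(s,b).
Restrictor triples: (c1,b2,s3)→cleaned(s3,b2) ✓  (c1,b3,s2)→cleaned(s2,b3) ✓  (c1,b6,s1)→cleaned(s1,b6) ✓  (c1,b6,s2)→cleaned(s2,b6) ✓  (c2,b3,s1)→cleaned(s1,b3) ✓  (c2,b4,s1)→cleaned(s1,b4) ✓  (c3,b1,s2)→cleaned(s2,b1) ✓  (c3,b1,s3)→cleaned(s3,b1) ✓  (c3,b3,s2)→cleaned(s2,b3) ✓  (c3,b3,s3)→cleaned(s3,b3) ✓  (c3,b4,s2)→cleaned(s2,b4) ✓  (c3,b4,s4)→cleaned(s4,b4) ✓  (c4,b3,s1)→cleaned(s1,b3) ✓  (c4,b4,s4)→cleaned(s4,b4) ✓  (c4,b6,s3)→cleaned(s3,b6) ✓  (c5,b2,s2)→cleaned(s2,b2) ✓
Every restrictor triple satisfies the scope.

True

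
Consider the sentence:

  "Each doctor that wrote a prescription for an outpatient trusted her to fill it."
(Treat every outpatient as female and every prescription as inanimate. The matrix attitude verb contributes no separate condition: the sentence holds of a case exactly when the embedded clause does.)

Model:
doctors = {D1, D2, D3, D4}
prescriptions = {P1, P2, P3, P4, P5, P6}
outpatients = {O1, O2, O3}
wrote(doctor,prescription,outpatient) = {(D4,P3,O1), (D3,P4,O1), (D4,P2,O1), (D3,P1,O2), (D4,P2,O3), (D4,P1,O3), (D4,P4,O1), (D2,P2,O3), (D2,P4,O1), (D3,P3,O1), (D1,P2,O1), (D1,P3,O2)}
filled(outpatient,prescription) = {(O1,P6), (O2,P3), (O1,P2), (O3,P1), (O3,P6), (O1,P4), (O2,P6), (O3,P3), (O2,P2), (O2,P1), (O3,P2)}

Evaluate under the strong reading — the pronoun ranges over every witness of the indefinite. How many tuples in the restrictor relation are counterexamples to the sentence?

"her" takes "an outpatient" as antecedent and "it" takes "a prescription"; both are donkey pronouns co-varying with the restrictor.
Strong reading: for every (d,p,o) with wrote(d,p,o), filled(o,p).
Restrictor triples: (D1,P2,O1)→filled(O1,P2) ✓  (D1,P3,O2)→filled(O2,P3) ✓  (D2,P2,O3)→filled(O3,P2) ✓  (D2,P4,O1)→filled(O1,P4) ✓  (D3,P1,O2)→filled(O2,P1) ✓  (D3,P3,O1)→filled(O1,P3) ✗  (D3,P4,O1)→filled(O1,P4) ✓  (D4,P1,O3)→filled(O3,P1) ✓  (D4,P2,O1)→filled(O1,P2) ✓  (D4,P2,O3)→filled(O3,P2) ✓  (D4,P3,O1)→filled(O1,P3) ✗  (D4,P4,O1)→filled(O1,P4) ✓
Counterexamples (restrictor triples failing the scope): 2.

2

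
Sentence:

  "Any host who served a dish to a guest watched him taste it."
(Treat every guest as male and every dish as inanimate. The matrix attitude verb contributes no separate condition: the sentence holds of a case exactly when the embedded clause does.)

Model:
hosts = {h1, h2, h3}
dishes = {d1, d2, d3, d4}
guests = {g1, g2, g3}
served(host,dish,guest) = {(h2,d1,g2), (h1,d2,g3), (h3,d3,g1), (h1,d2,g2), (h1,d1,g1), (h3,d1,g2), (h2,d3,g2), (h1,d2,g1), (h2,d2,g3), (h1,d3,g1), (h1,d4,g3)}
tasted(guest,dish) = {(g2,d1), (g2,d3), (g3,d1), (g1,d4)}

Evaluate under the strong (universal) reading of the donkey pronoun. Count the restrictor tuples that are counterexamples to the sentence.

"him" takes "a guest" as antecedent and "it" takes "a dish"; both are donkey pronouns co-varying with the restrictor.
Strong reading: for every (h,d,g) with served(h,d,g), tasted(g,d).
Restrictor triples: (h1,d1,g1)→tasted(g1,d1) ✗  (h1,d2,g1)→tasted(g1,d2) ✗  (h1,d2,g2)→tasted(g2,d2) ✗  (h1,d2,g3)→tasted(g3,d2) ✗  (h1,d3,g1)→tasted(g1,d3) ✗  (h1,d4,g3)→tasted(g3,d4) ✗  (h2,d1,g2)→tasted(g2,d1) ✓  (h2,d2,g3)→tasted(g3,d2) ✗  (h2,d3,g2)→tasted(g2,d3) ✓  (h3,d1,g2)→tasted(g2,d1) ✓  (h3,d3,g1)→tasted(g1,d3) ✗
Counterexamples (restrictor triples failing the scope): 8.

8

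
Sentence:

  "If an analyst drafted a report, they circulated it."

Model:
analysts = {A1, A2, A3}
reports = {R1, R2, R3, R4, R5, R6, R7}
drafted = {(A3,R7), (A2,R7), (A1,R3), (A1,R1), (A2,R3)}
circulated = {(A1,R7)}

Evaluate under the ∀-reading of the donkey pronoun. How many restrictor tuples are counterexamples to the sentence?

"it" takes "a report" as antecedent — a donkey pronoun bound across the clause boundary.
Strong reading: for every (a,r) with drafted(a,r), circulated(a,r).
Restrictor pairs: (A1,R1) ✗  (A1,R3) ✗  (A2,R3) ✗  (A2,R7) ✗  (A3,R7) ✗
Counterexamples (restrictor pairs failing the scope): 5.

5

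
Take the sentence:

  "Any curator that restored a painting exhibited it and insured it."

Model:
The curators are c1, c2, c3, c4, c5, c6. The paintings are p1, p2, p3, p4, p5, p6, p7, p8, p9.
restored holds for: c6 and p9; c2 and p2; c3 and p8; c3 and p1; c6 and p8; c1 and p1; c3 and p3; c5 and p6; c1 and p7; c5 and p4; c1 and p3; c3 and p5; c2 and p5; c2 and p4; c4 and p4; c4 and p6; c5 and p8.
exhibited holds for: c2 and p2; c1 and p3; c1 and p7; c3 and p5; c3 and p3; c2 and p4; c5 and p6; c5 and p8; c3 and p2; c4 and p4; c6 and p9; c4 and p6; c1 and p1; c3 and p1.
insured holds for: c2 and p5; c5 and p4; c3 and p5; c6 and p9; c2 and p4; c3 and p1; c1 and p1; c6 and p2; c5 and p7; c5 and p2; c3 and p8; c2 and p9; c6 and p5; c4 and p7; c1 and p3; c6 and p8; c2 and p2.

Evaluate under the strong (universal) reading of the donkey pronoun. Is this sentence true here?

False

"it" takes "a painting" as antecedent — a donkey pronoun bound across the clause boundary.
Strong reading: for every (c,p) with restored(c,p), exhibited(c,p) ∧ insured(c,p).
Restrictor pairs: (c1,p1) ✓  (c1,p3) ✓  (c1,p7) ✗  (c2,p2) ✓  (c2,p4) ✓  (c2,p5) ✗  (c3,p1) ✓  (c3,p3) ✗  (c3,p5) ✓  (c3,p8) ✗  (c4,p4) ✗  (c4,p6) ✗  (c5,p4) ✗  (c5,p6) ✗  (c5,p8) ✗  (c6,p8) ✗  (c6,p9) ✓
Counterexample: (c1,p7) is in restored but fails the scope.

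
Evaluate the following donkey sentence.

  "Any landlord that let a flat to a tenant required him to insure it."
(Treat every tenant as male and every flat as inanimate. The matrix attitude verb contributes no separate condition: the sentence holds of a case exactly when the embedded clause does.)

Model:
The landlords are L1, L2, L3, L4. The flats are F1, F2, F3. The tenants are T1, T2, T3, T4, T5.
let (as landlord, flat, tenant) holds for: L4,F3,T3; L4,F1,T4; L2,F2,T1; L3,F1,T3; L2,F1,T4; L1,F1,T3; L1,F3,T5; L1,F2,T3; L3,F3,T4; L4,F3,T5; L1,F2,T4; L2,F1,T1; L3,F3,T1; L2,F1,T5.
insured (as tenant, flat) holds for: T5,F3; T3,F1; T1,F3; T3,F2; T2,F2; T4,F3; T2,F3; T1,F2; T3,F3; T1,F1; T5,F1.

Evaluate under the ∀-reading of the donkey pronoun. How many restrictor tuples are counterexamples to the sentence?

"him" takes "a tenant" as antecedent and "it" takes "a flat"; both are donkey pronouns co-varying with the restrictor.
Strong reading: for every (l,f,t) with let(l,f,t), insured(t,f).
Restrictor triples: (L1,F1,T3)→insured(T3,F1) ✓  (L1,F2,T3)→insured(T3,F2) ✓  (L1,F2,T4)→insured(T4,F2) ✗  (L1,F3,T5)→insured(T5,F3) ✓  (L2,F1,T1)→insured(T1,F1) ✓  (L2,F1,T4)→insured(T4,F1) ✗  (L2,F1,T5)→insured(T5,F1) ✓  (L2,F2,T1)→insured(T1,F2) ✓  (L3,F1,T3)→insured(T3,F1) ✓  (L3,F3,T1)→insured(T1,F3) ✓  (L3,F3,T4)→insured(T4,F3) ✓  (L4,F1,T4)→insured(T4,F1) ✗  (L4,F3,T3)→insured(T3,F3) ✓  (L4,F3,T5)→insured(T5,F3) ✓
Counterexamples (restrictor triples failing the scope): 3.

3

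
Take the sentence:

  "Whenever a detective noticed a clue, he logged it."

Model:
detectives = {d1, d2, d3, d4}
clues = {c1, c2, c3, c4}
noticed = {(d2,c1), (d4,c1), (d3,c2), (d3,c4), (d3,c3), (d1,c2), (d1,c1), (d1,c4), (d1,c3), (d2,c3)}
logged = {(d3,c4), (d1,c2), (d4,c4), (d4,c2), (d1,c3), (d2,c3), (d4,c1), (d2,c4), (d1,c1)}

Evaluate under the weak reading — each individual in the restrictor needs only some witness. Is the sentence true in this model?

"it" takes "a clue" as antecedent — a donkey pronoun bound across the clause boundary.
Weak reading: every detective d with some noticed-clue has at least one noticed-clue c such that logged(d,c).
Per detective: d1:✓  d2:✓  d3:✓  d4:✓
Every detective in the restrictor has a witness.

True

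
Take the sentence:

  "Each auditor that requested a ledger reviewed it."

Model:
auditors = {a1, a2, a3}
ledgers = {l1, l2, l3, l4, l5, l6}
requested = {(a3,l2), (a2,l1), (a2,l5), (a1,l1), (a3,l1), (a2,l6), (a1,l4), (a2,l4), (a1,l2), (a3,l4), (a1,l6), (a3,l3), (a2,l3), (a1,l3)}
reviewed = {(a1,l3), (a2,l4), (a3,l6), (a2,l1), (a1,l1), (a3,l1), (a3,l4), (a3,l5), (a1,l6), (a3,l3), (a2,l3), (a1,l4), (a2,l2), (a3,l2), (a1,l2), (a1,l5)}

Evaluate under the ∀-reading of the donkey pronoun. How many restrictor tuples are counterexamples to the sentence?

2

"it" takes "a ledger" as antecedent — a donkey pronoun bound across the clause boundary.
Strong reading: for every (a,l) with requested(a,l), reviewed(a,l).
Restrictor pairs: (a1,l1) ✓  (a1,l2) ✓  (a1,l3) ✓  (a1,l4) ✓  (a1,l6) ✓  (a2,l1) ✓  (a2,l3) ✓  (a2,l4) ✓  (a2,l5) ✗  (a2,l6) ✗  (a3,l1) ✓  (a3,l2) ✓  (a3,l3) ✓  (a3,l4) ✓
Counterexamples (restrictor pairs failing the scope): 2.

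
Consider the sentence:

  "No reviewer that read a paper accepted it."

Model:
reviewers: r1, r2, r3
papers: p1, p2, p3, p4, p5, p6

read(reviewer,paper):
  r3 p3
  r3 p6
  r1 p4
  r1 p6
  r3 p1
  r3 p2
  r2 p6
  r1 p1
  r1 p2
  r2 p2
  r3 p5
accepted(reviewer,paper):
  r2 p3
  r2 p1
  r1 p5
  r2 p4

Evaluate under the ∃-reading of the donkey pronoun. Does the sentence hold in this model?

"it" takes "a paper" as antecedent — a donkey pronoun bound across the clause boundary.
Truth condition: for no (r,p) with read(r,p) does accepted(r,p) hold.
Restrictor pairs — does the scope hold? (r1,p1):fails  (r1,p2):fails  (r1,p4):fails  (r1,p6):fails  (r2,p2):fails  (r2,p6):fails  (r3,p1):fails  (r3,p2):fails  (r3,p3):fails  (r3,p5):fails  (r3,p6):fails
Scope holds for no restrictor pair, so the sentence is true.

True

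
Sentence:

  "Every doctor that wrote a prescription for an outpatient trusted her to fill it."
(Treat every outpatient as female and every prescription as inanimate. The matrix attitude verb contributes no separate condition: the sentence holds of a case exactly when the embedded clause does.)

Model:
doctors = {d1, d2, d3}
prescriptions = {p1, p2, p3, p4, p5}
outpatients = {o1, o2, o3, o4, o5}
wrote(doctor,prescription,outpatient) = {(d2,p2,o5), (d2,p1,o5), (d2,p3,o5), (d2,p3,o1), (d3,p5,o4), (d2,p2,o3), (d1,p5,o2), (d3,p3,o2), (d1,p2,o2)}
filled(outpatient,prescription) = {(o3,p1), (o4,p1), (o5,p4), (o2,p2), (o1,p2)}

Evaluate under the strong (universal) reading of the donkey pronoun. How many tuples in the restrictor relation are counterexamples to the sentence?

"her" takes "an outpatient" as antecedent and "it" takes "a prescription"; both are donkey pronouns co-varying with the restrictor.
Strong reading: for every (d,p,o) with wrote(d,p,o), filled(o,p).
Restrictor triples: (d1,p2,o2)→filled(o2,p2) ✓  (d1,p5,o2)→filled(o2,p5) ✗  (d2,p1,o5)→filled(o5,p1) ✗  (d2,p2,o3)→filled(o3,p2) ✗  (d2,p2,o5)→filled(o5,p2) ✗  (d2,p3,o1)→filled(o1,p3) ✗  (d2,p3,o5)→filled(o5,p3) ✗  (d3,p3,o2)→filled(o2,p3) ✗  (d3,p5,o4)→filled(o4,p5) ✗
Counterexamples (restrictor triples failing the scope): 8.

8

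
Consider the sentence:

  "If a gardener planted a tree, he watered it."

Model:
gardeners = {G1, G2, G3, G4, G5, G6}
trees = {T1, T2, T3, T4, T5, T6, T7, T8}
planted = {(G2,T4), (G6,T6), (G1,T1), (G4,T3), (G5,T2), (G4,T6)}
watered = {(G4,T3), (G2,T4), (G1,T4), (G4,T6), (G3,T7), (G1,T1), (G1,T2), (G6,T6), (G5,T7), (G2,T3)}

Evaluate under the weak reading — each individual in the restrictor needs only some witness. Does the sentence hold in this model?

"it" takes "a tree" as antecedent — a donkey pronoun bound across the clause boundary.
Weak reading: every gardener g with some planted-tree has at least one planted-tree t such that watered(g,t).
Per gardener: G1:✓  G2:✓  G4:✓  G5:✗  G6:✓
G5 has no witness among its planted-trees.

False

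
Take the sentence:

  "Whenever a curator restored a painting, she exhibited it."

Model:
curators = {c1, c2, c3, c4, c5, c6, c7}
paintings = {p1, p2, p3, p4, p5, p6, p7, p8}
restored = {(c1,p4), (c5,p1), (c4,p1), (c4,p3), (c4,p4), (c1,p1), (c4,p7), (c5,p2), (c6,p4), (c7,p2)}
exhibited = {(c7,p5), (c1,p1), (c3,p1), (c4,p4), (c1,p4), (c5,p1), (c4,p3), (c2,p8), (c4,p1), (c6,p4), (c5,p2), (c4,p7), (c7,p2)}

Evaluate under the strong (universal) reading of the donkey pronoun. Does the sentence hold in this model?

"it" takes "a painting" as antecedent — a donkey pronoun bound across the clause boundary.
Strong reading: for every (c,p) with restored(c,p), exhibited(c,p).
Restrictor pairs: (c1,p1) ✓  (c1,p4) ✓  (c4,p1) ✓  (c4,p3) ✓  (c4,p4) ✓  (c4,p7) ✓  (c5,p1) ✓  (c5,p2) ✓  (c6,p4) ✓  (c7,p2) ✓
Every restrictor pair satisfies the scope.

True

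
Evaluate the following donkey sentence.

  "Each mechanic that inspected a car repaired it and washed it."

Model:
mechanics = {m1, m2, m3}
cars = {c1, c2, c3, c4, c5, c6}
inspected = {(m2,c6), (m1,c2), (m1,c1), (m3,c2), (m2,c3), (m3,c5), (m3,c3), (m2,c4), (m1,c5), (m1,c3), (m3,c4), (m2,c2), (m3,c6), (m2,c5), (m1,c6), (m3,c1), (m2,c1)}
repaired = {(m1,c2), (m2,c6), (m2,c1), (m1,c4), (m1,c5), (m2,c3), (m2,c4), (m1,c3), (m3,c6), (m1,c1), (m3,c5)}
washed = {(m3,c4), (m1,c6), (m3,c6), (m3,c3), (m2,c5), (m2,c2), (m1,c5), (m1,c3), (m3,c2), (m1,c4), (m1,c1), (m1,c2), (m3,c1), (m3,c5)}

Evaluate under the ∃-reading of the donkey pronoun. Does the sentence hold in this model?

"it" takes "a car" as antecedent — a donkey pronoun bound across the clause boundary.
Weak reading: every mechanic m with some inspected-car has at least one inspected-car c such that repaired(m,c) ∧ washed(m,c).
Per mechanic: m1:✓  m2:✗  m3:✓
m2 has no witness among its inspected-cars.

False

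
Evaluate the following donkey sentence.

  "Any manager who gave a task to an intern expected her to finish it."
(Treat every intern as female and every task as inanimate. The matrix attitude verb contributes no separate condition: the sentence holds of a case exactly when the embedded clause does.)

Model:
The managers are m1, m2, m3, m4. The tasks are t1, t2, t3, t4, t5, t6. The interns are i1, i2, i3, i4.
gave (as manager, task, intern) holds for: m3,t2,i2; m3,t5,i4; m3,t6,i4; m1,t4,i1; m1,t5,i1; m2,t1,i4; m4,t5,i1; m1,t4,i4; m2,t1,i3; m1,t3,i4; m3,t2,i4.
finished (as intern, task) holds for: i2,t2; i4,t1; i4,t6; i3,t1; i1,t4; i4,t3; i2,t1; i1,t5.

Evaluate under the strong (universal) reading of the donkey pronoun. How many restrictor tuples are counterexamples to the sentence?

3

"her" takes "an intern" as antecedent and "it" takes "a task"; both are donkey pronouns co-varying with the restrictor.
Strong reading: for every (m,t,i) with gave(m,t,i), finished(i,t).
Restrictor triples: (m1,t3,i4)→finished(i4,t3) ✓  (m1,t4,i1)→finished(i1,t4) ✓  (m1,t4,i4)→finished(i4,t4) ✗  (m1,t5,i1)→finished(i1,t5) ✓  (m2,t1,i3)→finished(i3,t1) ✓  (m2,t1,i4)→finished(i4,t1) ✓  (m3,t2,i2)→finished(i2,t2) ✓  (m3,t2,i4)→finished(i4,t2) ✗  (m3,t5,i4)→finished(i4,t5) ✗  (m3,t6,i4)→finished(i4,t6) ✓  (m4,t5,i1)→finished(i1,t5) ✓
Counterexamples (restrictor triples failing the scope): 3.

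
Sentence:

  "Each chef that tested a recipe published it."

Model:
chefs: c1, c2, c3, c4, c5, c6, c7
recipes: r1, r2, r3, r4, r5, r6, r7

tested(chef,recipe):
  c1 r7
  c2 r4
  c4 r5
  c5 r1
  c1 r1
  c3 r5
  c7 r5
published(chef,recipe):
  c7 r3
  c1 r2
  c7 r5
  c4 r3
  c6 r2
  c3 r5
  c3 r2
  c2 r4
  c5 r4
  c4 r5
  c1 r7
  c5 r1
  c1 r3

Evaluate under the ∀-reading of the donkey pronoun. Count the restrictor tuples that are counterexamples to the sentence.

1

"it" takes "a recipe" as antecedent — a donkey pronoun bound across the clause boundary.
Strong reading: for every (c,r) with tested(c,r), published(c,r).
Restrictor pairs: (c1,r1) ✗  (c1,r7) ✓  (c2,r4) ✓  (c3,r5) ✓  (c4,r5) ✓  (c5,r1) ✓  (c7,r5) ✓
Counterexamples (restrictor pairs failing the scope): 1.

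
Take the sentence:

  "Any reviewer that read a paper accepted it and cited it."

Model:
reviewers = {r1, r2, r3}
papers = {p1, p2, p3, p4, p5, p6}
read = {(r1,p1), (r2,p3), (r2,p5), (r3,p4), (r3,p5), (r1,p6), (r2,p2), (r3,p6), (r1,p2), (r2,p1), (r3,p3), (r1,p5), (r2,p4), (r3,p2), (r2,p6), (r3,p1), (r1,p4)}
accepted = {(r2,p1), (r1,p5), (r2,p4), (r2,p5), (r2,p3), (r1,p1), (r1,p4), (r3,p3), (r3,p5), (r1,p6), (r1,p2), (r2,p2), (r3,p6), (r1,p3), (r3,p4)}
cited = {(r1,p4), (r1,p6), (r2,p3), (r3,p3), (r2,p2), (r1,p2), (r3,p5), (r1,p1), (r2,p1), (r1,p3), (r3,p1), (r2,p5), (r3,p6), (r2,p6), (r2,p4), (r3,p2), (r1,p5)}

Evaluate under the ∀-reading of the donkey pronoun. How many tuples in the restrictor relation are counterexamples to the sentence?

4

"it" takes "a paper" as antecedent — a donkey pronoun bound across the clause boundary.
Strong reading: for every (r,p) with read(r,p), accepted(r,p) ∧ cited(r,p).
Restrictor pairs: (r1,p1) ✓  (r1,p2) ✓  (r1,p4) ✓  (r1,p5) ✓  (r1,p6) ✓  (r2,p1) ✓  (r2,p2) ✓  (r2,p3) ✓  (r2,p4) ✓  (r2,p5) ✓  (r2,p6) ✗  (r3,p1) ✗  (r3,p2) ✗  (r3,p3) ✓  (r3,p4) ✗  (r3,p5) ✓  (r3,p6) ✓
Counterexamples (restrictor pairs failing the scope): 4.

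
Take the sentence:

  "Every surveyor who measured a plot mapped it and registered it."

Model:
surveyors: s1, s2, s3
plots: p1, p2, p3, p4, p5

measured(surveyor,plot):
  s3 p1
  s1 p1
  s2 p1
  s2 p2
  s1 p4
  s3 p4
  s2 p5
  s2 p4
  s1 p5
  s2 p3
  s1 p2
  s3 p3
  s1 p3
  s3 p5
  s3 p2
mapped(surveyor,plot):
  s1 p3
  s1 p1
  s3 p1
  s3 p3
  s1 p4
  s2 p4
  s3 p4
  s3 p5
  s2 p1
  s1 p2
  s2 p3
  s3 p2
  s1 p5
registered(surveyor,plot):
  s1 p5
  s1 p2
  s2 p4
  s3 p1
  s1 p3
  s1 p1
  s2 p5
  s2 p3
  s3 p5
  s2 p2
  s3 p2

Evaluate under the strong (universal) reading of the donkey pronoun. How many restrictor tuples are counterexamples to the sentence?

"it" takes "a plot" as antecedent — a donkey pronoun bound across the clause boundary.
Strong reading: for every (s,p) with measured(s,p), mapped(s,p) ∧ registered(s,p).
Restrictor pairs: (s1,p1) ✓  (s1,p2) ✓  (s1,p3) ✓  (s1,p4) ✗  (s1,p5) ✓  (s2,p1) ✗  (s2,p2) ✗  (s2,p3) ✓  (s2,p4) ✓  (s2,p5) ✗  (s3,p1) ✓  (s3,p2) ✓  (s3,p3) ✗  (s3,p4) ✗  (s3,p5) ✓
Counterexamples (restrictor pairs failing the scope): 6.

6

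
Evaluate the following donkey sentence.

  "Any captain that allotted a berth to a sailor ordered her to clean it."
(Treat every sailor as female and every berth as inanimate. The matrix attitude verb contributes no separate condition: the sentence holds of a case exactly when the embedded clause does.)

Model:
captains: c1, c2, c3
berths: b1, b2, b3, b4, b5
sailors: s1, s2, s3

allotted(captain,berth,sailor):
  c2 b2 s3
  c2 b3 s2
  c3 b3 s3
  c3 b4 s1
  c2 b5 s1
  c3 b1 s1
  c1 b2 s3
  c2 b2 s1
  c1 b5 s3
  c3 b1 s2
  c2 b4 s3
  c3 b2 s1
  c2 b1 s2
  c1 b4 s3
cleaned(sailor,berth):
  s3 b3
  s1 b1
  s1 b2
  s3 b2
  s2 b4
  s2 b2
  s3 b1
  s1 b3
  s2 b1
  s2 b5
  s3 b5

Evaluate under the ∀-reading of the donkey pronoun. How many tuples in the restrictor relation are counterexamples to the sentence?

"her" takes "a sailor" as antecedent and "it" takes "a berth"; both are donkey pronouns co-varying with the restrictor.
Strong reading: for every (c,b,s) with allotted(c,b,s), cleaned(s,b).
Restrictor triples: (c1,b2,s3)→cleaned(s3,b2) ✓  (c1,b4,s3)→cleaned(s3,b4) ✗  (c1,b5,s3)→cleaned(s3,b5) ✓  (c2,b1,s2)→cleaned(s2,b1) ✓  (c2,b2,s1)→cleaned(s1,b2) ✓  (c2,b2,s3)→cleaned(s3,b2) ✓  (c2,b3,s2)→cleaned(s2,b3) ✗  (c2,b4,s3)→cleaned(s3,b4) ✗  (c2,b5,s1)→cleaned(s1,b5) ✗  (c3,b1,s1)→cleaned(s1,b1) ✓  (c3,b1,s2)→cleaned(s2,b1) ✓  (c3,b2,s1)→cleaned(s1,b2) ✓  (c3,b3,s3)→cleaned(s3,b3) ✓  (c3,b4,s1)→cleaned(s1,b4) ✗
Counterexamples (restrictor triples failing the scope): 5.

5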